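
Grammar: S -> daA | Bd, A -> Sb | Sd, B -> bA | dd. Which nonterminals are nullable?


A nonterminal is nullable iff some alternative derives ε (directly, or every symbol in it is nullable)
Nullable: {}


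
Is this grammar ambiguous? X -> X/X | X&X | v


'v/v&v' has two parse trees (no precedence encoded between / and &)
Ambiguous


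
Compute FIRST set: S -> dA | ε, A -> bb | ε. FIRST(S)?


Per alternative of S: FIRST(dA) = {d}; FIRST(ε) = {ε}
FIRST(S) = {d, ε}


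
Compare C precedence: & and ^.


'&' is bitwise AND (level 5); '^' is bitwise XOR (level 4)
Higher level binds tighter
'&' has higher precedence than '^'


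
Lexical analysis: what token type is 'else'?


Pattern: reserved word
Type: KEYWORD


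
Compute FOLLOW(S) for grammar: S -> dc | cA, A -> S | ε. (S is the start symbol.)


$ ∈ FOLLOW(S). For each A -> αBβ: add FIRST(β)\{ε} to FOLLOW(B); if β nullable, add FOLLOW(A).
FOLLOW(S) = {$}


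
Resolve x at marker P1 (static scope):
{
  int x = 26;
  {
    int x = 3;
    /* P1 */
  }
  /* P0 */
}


x declared in the same block as P1
x = 3


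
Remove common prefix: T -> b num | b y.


Common prefix: 'b'
Factored: T -> b T', T' -> num | y


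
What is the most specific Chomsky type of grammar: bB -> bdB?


LHS has context (more than one symbol) and |LHS| ≤ |RHS|
Classification: Type 1 (Context-Sensitive)


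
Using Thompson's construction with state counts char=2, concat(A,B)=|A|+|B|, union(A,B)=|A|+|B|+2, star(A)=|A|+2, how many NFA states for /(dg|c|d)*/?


Syntax tree has 4 char leaf(s), 2 union(s), 1 star(s)
chars contribute 4×2 = 8; each union adds +2; each star adds +2
Total: 8 + 4 + 2 = 14 states


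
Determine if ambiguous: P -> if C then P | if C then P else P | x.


dangling else: 'if C then if C then x else x' parses two ways
Ambiguous


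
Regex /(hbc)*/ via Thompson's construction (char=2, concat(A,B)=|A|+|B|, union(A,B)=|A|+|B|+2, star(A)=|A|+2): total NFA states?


Syntax tree has 3 char leaf(s), 0 union(s), 1 star(s)
chars contribute 3×2 = 6; each union adds +2; each star adds +2
Total: 6 + 0 + 2 = 8 states


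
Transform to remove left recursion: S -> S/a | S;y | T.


Left-recursive alternatives: S/a, S;y; non-recursive: T
Introduce S': S -> TS', S' -> /aS' | ;yS' | ε


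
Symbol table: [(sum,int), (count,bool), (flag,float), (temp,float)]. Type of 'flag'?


Lookup 'flag' → type float


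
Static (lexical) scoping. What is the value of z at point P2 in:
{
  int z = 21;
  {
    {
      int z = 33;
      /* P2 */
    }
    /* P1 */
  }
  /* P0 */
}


z declared in the same block as P2
z = 33


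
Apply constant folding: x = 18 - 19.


18 - 19 = -1 at compile time
Optimized: x = -1


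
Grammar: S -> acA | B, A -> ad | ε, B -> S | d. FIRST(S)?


Per alternative of S: FIRST(acA) = {a}; FIRST(B) = {a, d}
FIRST(S) = {a, d}


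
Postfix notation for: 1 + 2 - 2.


Left to right (same or higher precedence on left)
Postfix: 1 2 + 2 -


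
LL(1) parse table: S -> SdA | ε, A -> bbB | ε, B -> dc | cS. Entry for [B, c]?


For [B, c]: 'c' ∈ FIRST(cS)
Entry: B -> cS


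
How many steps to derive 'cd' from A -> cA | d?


Derivation: A => cA => cd
Steps: 2


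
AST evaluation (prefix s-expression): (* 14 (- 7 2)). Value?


Evaluate inner: (- 7 2) = 5
Evaluate root: (* 14 5) = 70
Result: 70


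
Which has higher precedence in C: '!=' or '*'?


'*' is multiplicative (level 10); '!=' is equality (level 6)
Higher level binds tighter
'*' has higher precedence than '!='


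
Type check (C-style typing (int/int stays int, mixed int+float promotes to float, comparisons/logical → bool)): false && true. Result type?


Operand types: bool && bool
Rule: logical operators take bool operands and yield bool
Result type: bool


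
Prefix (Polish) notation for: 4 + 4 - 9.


left-to-right (same/higher precedence on left): tree is (- (+ 4 4) 9)
Prefix: - + 4 4 9


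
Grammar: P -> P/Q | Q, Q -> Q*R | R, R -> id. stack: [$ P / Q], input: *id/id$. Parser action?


'*' can extend Q; shift to build Q -> Q*R
Action: shift


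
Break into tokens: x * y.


Scan left to right, longest-match per lexeme
Tokens: ID(x), OP(*), ID(y)


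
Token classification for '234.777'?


Pattern: digits with a decimal point
Type: FLOAT_LITERAL


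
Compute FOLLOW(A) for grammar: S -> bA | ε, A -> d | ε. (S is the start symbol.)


$ ∈ FOLLOW(S). For each A -> αBβ: add FIRST(β)\{ε} to FOLLOW(B); if β nullable, add FOLLOW(A).
FOLLOW(A) = {$}


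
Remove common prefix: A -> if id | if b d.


Common prefix: 'if'
Factored: A -> if A', A' -> id | b d


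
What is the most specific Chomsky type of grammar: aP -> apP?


LHS has context (more than one symbol) and |LHS| ≤ |RHS|
Classification: Type 1 (Context-Sensitive)


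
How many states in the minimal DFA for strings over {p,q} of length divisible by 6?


Track length mod 6: states 0..5, accept at 0
Minimal DFA: 6 states


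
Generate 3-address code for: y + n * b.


Break into single-operator statements:
t1 = n * b
t2 = y + t1


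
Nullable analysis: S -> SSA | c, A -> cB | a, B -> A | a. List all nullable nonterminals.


A nonterminal is nullable iff some alternative derives ε (directly, or every symbol in it is nullable)
Nullable: {}


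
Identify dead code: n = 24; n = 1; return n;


first assignment to n is overwritten before any read
Dead: 'n = 24'


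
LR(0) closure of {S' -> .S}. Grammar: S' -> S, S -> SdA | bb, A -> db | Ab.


Start: S' -> .S
For each item with dot before a nonterminal B, add B -> .γ for every B-production
Closure: [S' -> .S, S -> .SdA, S -> .bb]


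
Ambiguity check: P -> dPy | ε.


balanced d^n…y^n: each string has a unique parse
Unambiguous


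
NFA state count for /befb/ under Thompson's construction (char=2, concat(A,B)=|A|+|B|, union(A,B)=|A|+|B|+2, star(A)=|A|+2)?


Syntax tree has 4 char leaf(s), 0 union(s), 0 star(s)
chars contribute 4×2 = 8; each union adds +2; each star adds +2
Total: 8 + 0 + 0 = 8 states


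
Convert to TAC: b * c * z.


Break into single-operator statements:
t1 = b * c
t2 = t1 * z


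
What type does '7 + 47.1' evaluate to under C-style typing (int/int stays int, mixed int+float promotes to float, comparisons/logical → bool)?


Operand types: int + float
Rule: mixed int/float promotes to float; int/int stays int
Result type: float


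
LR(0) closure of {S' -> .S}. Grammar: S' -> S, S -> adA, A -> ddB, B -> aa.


Start: S' -> .S
For each item with dot before a nonterminal B, add B -> .γ for every B-production
Closure: [S' -> .S, S -> .adA]


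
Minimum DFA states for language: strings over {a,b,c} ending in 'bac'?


Track the longest suffix of input matching a prefix of 'bac': 4 classes (prefixes of length 0..3)
Minimal DFA: 4 states


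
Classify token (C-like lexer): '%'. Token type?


Pattern: operator symbol
Type: OPERATOR


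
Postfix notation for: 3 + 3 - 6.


Left to right (same or higher precedence on left)
Postfix: 3 3 + 6 -


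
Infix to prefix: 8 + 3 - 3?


left-to-right (same/higher precedence on left): tree is (- (+ 8 3) 3)
Prefix: - + 8 3 3


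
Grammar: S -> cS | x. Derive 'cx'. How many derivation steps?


Derivation: S => cS => cx
Steps: 2


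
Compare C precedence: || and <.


'<' is relational (level 7); '||' is logical OR (level 1)
Higher level binds tighter
'<' has higher precedence than '||'


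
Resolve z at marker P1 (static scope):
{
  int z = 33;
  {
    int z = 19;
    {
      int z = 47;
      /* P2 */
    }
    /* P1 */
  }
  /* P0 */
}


z declared in the same block as P1
z = 19


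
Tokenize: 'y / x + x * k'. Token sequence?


Scan left to right, longest-match per lexeme
Tokens: ID(y), OP(/), ID(x), OP(+), ID(x), OP(*), ID(k)


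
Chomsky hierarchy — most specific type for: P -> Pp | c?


Left-linear: every RHS is a terminal or one nonterminal followed by a terminal
Classification: Type 3 (Regular)


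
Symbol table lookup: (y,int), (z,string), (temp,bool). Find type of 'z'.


Lookup 'z' → type string


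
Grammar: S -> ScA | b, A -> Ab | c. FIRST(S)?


Per alternative of S: FIRST(ScA) = {b}; FIRST(b) = {b}
FIRST(S) = {b}


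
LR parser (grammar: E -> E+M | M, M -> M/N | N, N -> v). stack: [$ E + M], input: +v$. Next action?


handle 'E+M' on top; lookahead ∈ FOLLOW(E) = {+, $}
Action: reduce (E -> E+M)


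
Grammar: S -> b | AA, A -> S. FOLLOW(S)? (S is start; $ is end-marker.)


$ ∈ FOLLOW(S). For each A -> αBβ: add FIRST(β)\{ε} to FOLLOW(B); if β nullable, add FOLLOW(A).
FOLLOW(S) = {$, b}


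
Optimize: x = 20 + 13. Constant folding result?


20 + 13 = 33 at compile time
Optimized: x = 33


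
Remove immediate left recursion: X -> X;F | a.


Left-recursive alternatives: X;F; non-recursive: a
Introduce X': X -> aX', X' -> ;FX' | ε


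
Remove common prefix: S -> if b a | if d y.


Common prefix: 'if'
Factored: S -> if S', S' -> b a | d y


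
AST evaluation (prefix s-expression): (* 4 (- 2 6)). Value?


Evaluate inner: (- 2 6) = -4
Evaluate root: (* 4 -4) = -16
Result: -16


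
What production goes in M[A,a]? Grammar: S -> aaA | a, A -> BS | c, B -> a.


For [A, a]: 'a' ∈ FIRST(BS)
Entry: A -> BS


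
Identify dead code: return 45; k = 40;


statement follows a return and is unreachable
Dead: 'k = 40'


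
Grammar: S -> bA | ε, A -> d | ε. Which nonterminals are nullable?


A nonterminal is nullable iff some alternative derives ε (directly, or every symbol in it is nullable)
Nullable: {A, S}


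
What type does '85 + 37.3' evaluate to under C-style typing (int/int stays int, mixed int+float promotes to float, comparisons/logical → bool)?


Operand types: int + float
Rule: mixed int/float promotes to float; int/int stays int
Result type: float


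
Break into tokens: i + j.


Scan left to right, longest-match per lexeme
Tokens: ID(i), OP(+), ID(j)


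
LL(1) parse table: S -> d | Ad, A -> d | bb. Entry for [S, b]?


For [S, b]: 'b' ∈ FIRST(Ad)
Entry: S -> Ad


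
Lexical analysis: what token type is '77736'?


Pattern: digits only
Type: INTEGER_LITERAL


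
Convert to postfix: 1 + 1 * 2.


* has higher precedence, evaluate 1*2 first
Postfix: 1 1 2 * +


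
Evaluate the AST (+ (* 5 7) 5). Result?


Evaluate inner: (* 5 7) = 35
Evaluate root: (+ 35 5) = 40
Result: 40


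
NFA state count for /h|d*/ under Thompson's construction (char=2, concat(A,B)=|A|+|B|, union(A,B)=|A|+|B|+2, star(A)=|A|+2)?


Syntax tree has 2 char leaf(s), 1 union(s), 1 star(s)
chars contribute 2×2 = 4; each union adds +2; each star adds +2
Total: 4 + 2 + 2 = 8 states


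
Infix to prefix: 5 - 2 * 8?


'*' binds tighter: tree is (- 5 (* 2 8))
Prefix: - 5 * 2 8


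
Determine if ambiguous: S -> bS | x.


right-linear, alternatives start with distinct terminals 'b' vs 'x': unique leftmost derivation
Unambiguous


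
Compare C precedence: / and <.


'/' is multiplicative (level 10); '<' is relational (level 7)
Higher level binds tighter
'/' has higher precedence than '<'


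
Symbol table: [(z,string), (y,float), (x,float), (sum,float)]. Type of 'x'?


Lookup 'x' → type float


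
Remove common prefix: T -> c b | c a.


Common prefix: 'c'
Factored: T -> c T', T' -> b | a


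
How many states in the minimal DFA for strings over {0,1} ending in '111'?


Track the longest suffix of input matching a prefix of '111': 4 classes (prefixes of length 0..3)
Minimal DFA: 4 states


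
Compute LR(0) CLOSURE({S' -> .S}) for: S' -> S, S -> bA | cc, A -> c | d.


Start: S' -> .S
For each item with dot before a nonterminal B, add B -> .γ for every B-production
Closure: [S' -> .S, S -> .bA, S -> .cc]


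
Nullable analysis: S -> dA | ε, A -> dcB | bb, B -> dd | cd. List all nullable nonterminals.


A nonterminal is nullable iff some alternative derives ε (directly, or every symbol in it is nullable)
Nullable: {S}


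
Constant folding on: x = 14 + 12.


14 + 12 = 26 at compile time
Optimized: x = 26


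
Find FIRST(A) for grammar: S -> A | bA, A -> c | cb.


Per alternative of A: FIRST(c) = {c}; FIRST(cb) = {c}
FIRST(A) = {c}


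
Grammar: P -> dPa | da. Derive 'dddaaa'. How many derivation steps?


Derivation: P => dPa => ddPaa => dddaaa
Steps: 3


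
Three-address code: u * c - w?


Break into single-operator statements:
t1 = u * c
t2 = t1 - w


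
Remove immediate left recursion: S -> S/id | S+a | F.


Left-recursive alternatives: S/id, S+a; non-recursive: F
Introduce S': S -> FS', S' -> /idS' | +aS' | ε


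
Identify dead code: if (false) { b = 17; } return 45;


condition is constant false, so the whole block is unreachable
Dead: 'if (false) { b = 17; }'


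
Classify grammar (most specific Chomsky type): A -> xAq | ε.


Single nonterminal LHS, but x^n q^n is not regular
Classification: Type 2 (Context-Free)


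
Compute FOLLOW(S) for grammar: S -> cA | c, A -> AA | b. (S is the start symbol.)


$ ∈ FOLLOW(S). For each A -> αBβ: add FIRST(β)\{ε} to FOLLOW(B); if β nullable, add FOLLOW(A).
FOLLOW(S) = {$}


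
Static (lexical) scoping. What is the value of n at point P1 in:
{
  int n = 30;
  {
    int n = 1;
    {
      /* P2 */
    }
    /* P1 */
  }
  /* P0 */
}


n declared in the same block as P1
n = 1


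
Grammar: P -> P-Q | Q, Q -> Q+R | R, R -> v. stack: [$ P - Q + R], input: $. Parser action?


handle 'Q+R' on top
Action: reduce (Q -> Q+R)


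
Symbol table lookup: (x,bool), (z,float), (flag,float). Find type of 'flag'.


Lookup 'flag' → type float


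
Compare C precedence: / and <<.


'/' is multiplicative (level 10); '<<' is shift (level 8)
Higher level binds tighter
'/' has higher precedence than '<<'


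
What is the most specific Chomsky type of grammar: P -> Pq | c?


Left-linear: every RHS is a terminal or one nonterminal followed by a terminal
Classification: Type 3 (Regular)


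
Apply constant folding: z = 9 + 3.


9 + 3 = 12 at compile time
Optimized: z = 12


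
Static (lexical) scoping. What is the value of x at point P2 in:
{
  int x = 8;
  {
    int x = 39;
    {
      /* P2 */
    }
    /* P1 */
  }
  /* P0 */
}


P2's block does not declare x; resolves to the enclosing declaration at depth 1
x = 39


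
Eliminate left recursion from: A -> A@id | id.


Left-recursive alternatives: A@id; non-recursive: id
Introduce A': A -> idA', A' -> @idA' | ε


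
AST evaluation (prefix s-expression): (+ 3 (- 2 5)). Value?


Evaluate inner: (- 2 5) = -3
Evaluate root: (+ 3 -3) = 0
Result: 0


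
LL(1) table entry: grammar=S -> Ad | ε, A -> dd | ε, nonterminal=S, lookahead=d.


For [S, d]: 'd' ∈ FIRST(Ad)
Entry: S -> Ad


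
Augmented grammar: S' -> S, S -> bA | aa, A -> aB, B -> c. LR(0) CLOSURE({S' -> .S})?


Start: S' -> .S
For each item with dot before a nonterminal B, add B -> .γ for every B-production
Closure: [S' -> .S, S -> .bA, S -> .aa]


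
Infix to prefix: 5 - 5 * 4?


'*' binds tighter: tree is (- 5 (* 5 4))
Prefix: - 5 * 5 4


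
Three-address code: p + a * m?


Break into single-operator statements:
t1 = a * m
t2 = p + t1


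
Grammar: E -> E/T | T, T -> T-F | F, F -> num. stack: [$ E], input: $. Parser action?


start symbol E on stack, input exhausted
Action: accept


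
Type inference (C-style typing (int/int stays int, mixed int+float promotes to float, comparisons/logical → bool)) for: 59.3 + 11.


Operand types: float + int
Rule: mixed int/float promotes to float; int/int stays int
Result type: float


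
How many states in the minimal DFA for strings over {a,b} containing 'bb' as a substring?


KMP-style automaton: 2 progress states + 1 absorbing accept = 3
Minimal DFA: 3 states


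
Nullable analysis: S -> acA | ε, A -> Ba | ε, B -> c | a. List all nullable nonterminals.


A nonterminal is nullable iff some alternative derives ε (directly, or every symbol in it is nullable)
Nullable: {A, S}


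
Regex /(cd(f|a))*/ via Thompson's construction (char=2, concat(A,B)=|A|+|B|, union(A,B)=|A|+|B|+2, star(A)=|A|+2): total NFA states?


Syntax tree has 4 char leaf(s), 1 union(s), 1 star(s)
chars contribute 4×2 = 8; each union adds +2; each star adds +2
Total: 8 + 2 + 2 = 12 states


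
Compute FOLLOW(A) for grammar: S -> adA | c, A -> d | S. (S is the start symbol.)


$ ∈ FOLLOW(S). For each A -> αBβ: add FIRST(β)\{ε} to FOLLOW(B); if β nullable, add FOLLOW(A).
FOLLOW(A) = {$}


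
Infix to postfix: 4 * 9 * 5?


Left to right (same or higher precedence on left)
Postfix: 4 9 * 5 *


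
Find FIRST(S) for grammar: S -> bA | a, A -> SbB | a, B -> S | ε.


Per alternative of S: FIRST(bA) = {b}; FIRST(a) = {a}
FIRST(S) = {a, b}


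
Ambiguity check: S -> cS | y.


right-linear, alternatives start with distinct terminals 'c' vs 'y': unique leftmost derivation
Unambiguous


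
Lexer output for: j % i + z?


Scan left to right, longest-match per lexeme
Tokens: ID(j), OP(%), ID(i), OP(+), ID(z)


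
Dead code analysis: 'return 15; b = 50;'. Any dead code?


statement follows a return and is unreachable
Dead: 'b = 50'


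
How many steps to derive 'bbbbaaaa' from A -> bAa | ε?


Derivation: A => bAa => bbAaa => bbbAaaa => bbbbAaaaa => bbbbaaaa
Steps: 5


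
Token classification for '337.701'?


Pattern: digits with a decimal point
Type: FLOAT_LITERAL


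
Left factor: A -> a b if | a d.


Common prefix: 'a'
Factored: A -> a A', A' -> b if | d


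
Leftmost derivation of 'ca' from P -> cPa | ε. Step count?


Derivation: P => cPa => ca
Steps: 2


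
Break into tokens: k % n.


Scan left to right, longest-match per lexeme
Tokens: ID(k), OP(%), ID(n)


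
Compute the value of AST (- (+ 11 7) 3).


Evaluate inner: (+ 11 7) = 18
Evaluate root: (- 18 3) = 15
Result: 15


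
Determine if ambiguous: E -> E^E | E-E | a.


'a^a-a' has two parse trees (no precedence encoded between ^ and -)
Ambiguous


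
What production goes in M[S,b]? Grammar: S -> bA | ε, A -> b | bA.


For [S, b]: 'b' ∈ FIRST(bA)
Entry: S -> bA


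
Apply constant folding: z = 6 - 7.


6 - 7 = -1 at compile time
Optimized: z = -1


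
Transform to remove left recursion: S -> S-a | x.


Left-recursive alternatives: S-a; non-recursive: x
Introduce S': S -> xS', S' -> -aS' | ε


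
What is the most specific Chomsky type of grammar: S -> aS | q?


Right-linear: every RHS is a terminal or a terminal followed by one nonterminal
Classification: Type 3 (Regular)


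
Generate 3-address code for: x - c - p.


Break into single-operator statements:
t1 = x - c
t2 = t1 - p


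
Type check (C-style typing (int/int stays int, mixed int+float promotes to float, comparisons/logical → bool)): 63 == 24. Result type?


Operand types: int == int
Rule: comparison yields bool
Result type: bool


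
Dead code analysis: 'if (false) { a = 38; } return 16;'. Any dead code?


condition is constant false, so the whole block is unreachable
Dead: 'if (false) { a = 38; }'


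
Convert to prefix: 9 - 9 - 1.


left-to-right (same/higher precedence on left): tree is (- (- 9 9) 1)
Prefix: - - 9 9 1


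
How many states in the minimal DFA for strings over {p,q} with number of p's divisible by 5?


Track (count of p) mod 5: states 0..4, accept at 0
Minimal DFA: 5 states


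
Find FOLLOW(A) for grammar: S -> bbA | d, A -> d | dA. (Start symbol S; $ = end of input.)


$ ∈ FOLLOW(S). For each A -> αBβ: add FIRST(β)\{ε} to FOLLOW(B); if β nullable, add FOLLOW(A).
FOLLOW(A) = {$}


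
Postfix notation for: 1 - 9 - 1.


Left to right (same or higher precedence on left)
Postfix: 1 9 - 1 -


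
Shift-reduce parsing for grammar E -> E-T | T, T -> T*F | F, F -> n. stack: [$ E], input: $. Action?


start symbol E on stack, input exhausted
Action: accept


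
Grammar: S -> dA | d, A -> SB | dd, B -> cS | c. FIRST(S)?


Per alternative of S: FIRST(dA) = {d}; FIRST(d) = {d}
FIRST(S) = {d}


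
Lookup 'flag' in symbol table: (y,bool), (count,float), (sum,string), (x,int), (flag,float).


Lookup 'flag' → type float


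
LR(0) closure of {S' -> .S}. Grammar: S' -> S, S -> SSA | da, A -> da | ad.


Start: S' -> .S
For each item with dot before a nonterminal B, add B -> .γ for every B-production
Closure: [S' -> .S, S -> .SSA, S -> .da]


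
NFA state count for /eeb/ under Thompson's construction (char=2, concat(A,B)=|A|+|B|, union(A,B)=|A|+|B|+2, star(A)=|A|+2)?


Syntax tree has 3 char leaf(s), 0 union(s), 0 star(s)
chars contribute 3×2 = 6; each union adds +2; each star adds +2
Total: 6 + 0 + 0 = 6 states


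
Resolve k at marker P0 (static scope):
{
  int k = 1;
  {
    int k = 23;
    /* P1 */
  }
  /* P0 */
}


k declared in the same block as P0
k = 1


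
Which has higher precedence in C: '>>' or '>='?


'>>' is shift (level 8); '>=' is relational (level 7)
Higher level binds tighter
'>>' has higher precedence than '>='


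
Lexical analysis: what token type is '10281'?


Pattern: digits only
Type: INTEGER_LITERAL


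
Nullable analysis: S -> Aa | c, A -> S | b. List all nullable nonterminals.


A nonterminal is nullable iff some alternative derives ε (directly, or every symbol in it is nullable)
Nullable: {}


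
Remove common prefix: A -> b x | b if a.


Common prefix: 'b'
Factored: A -> b A', A' -> x | if a


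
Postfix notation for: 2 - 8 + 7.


Left to right (same or higher precedence on left)
Postfix: 2 8 - 7 +


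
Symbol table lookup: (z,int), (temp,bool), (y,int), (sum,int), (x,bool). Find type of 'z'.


Lookup 'z' → type int


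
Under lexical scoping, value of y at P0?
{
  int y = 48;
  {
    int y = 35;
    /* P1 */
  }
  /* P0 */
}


y declared in the same block as P0
y = 48


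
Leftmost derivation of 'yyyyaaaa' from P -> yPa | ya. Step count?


Derivation: P => yPa => yyPaa => yyyPaaa => yyyyaaaa
Steps: 4


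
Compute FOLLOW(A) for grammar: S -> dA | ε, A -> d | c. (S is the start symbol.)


$ ∈ FOLLOW(S). For each A -> αBβ: add FIRST(β)\{ε} to FOLLOW(B); if β nullable, add FOLLOW(A).
FOLLOW(A) = {$}


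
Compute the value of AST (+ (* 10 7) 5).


Evaluate inner: (* 10 7) = 70
Evaluate root: (+ 70 5) = 75
Result: 75


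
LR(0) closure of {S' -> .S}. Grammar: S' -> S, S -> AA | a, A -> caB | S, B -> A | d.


Start: S' -> .S
For each item with dot before a nonterminal B, add B -> .γ for every B-production
Closure: [S' -> .S, S -> .AA, S -> .a, A -> .caB, A -> .S]


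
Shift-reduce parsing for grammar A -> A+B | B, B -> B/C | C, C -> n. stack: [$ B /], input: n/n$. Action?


no handle; shift 'n'
Action: shift


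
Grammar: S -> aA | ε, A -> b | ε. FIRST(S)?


Per alternative of S: FIRST(aA) = {a}; FIRST(ε) = {ε}
FIRST(S) = {a, ε}


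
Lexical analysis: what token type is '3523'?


Pattern: digits only
Type: INTEGER_LITERAL


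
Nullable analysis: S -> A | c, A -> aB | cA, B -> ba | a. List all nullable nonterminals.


A nonterminal is nullable iff some alternative derives ε (directly, or every symbol in it is nullable)
Nullable: {}


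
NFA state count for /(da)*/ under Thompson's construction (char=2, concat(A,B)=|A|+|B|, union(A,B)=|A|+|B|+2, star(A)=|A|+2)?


Syntax tree has 2 char leaf(s), 0 union(s), 1 star(s)
chars contribute 2×2 = 4; each union adds +2; each star adds +2
Total: 4 + 0 + 2 = 6 states


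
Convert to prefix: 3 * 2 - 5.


left-to-right (same/higher precedence on left): tree is (- (* 3 2) 5)
Prefix: - * 3 2 5


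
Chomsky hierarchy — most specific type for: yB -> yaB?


LHS has context (more than one symbol) and |LHS| ≤ |RHS|
Classification: Type 1 (Context-Sensitive)


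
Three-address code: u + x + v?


Break into single-operator statements:
t1 = u + x
t2 = t1 + v


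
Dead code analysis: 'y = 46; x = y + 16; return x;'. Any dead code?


y is read by x's definition; x is returned
No dead code


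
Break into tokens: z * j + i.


Scan left to right, longest-match per lexeme
Tokens: ID(z), OP(*), ID(j), OP(+), ID(i)


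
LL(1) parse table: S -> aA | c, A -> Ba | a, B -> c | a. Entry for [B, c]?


For [B, c]: 'c' ∈ FIRST(c)
Entry: B -> c


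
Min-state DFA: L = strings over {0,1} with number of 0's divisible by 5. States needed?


Track (count of 0) mod 5: states 0..4, accept at 0
Minimal DFA: 5 states


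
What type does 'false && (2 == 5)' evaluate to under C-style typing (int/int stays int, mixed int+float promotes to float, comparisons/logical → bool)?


Operand types: bool && bool
Rule: logical operators take bool operands and yield bool
Result type: bool


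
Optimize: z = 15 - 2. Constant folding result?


15 - 2 = 13 at compile time
Optimized: z = 13


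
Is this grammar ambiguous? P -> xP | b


right-linear, alternatives start with distinct terminals 'x' vs 'b': unique leftmost derivation
Unambiguous


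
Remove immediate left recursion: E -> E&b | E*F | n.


Left-recursive alternatives: E&b, E*F; non-recursive: n
Introduce E': E -> nE', E' -> &bE' | *FE' | ε


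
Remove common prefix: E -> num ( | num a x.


Common prefix: 'num'
Factored: E -> num E', E' -> ( | a x


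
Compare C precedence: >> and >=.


'>>' is shift (level 8); '>=' is relational (level 7)
Higher level binds tighter
'>>' has higher precedence than '>='


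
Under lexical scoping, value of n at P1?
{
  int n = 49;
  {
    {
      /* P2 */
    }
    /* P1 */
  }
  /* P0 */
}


P1's block does not declare n; resolves to the enclosing declaration at depth 0
n = 49


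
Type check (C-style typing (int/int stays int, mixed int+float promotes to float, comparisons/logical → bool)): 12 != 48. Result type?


Operand types: int != int
Rule: comparison yields bool
Result type: bool


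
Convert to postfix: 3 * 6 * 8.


Left to right (same or higher precedence on left)
Postfix: 3 6 * 8 *


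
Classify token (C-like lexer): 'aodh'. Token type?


Pattern: letter/underscore followed by alphanumerics, not a keyword
Type: IDENTIFIER


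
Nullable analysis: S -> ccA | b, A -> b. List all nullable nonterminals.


A nonterminal is nullable iff some alternative derives ε (directly, or every symbol in it is nullable)
Nullable: {}


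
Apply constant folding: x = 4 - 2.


4 - 2 = 2 at compile time
Optimized: x = 2


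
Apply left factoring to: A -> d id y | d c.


Common prefix: 'd'
Factored: A -> d A', A' -> id y | c


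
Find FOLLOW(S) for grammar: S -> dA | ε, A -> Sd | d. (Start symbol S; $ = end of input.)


$ ∈ FOLLOW(S). For each A -> αBβ: add FIRST(β)\{ε} to FOLLOW(B); if β nullable, add FOLLOW(A).
FOLLOW(S) = {$, d}


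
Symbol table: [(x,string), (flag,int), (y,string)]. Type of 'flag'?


Lookup 'flag' → type int


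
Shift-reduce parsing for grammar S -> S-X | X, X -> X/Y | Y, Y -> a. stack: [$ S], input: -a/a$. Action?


shift '-' to continue S -> S-X
Action: shift


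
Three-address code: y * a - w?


Break into single-operator statements:
t1 = y * a
t2 = t1 - w


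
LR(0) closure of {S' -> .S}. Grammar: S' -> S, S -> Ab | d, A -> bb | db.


Start: S' -> .S
For each item with dot before a nonterminal B, add B -> .γ for every B-production
Closure: [S' -> .S, S -> .Ab, S -> .d, A -> .bb, A -> .db]


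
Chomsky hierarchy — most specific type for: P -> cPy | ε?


Single nonterminal LHS, but c^n y^n is not regular
Classification: Type 2 (Context-Free)


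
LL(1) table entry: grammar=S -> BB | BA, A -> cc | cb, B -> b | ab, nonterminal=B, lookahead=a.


For [B, a]: 'a' ∈ FIRST(ab)
Entry: B -> ab


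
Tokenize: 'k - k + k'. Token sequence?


Scan left to right, longest-match per lexeme
Tokens: ID(k), OP(-), ID(k), OP(+), ID(k)


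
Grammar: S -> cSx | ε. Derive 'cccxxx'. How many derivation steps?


Derivation: S => cSx => ccSxx => cccSxxx => cccxxx
Steps: 4


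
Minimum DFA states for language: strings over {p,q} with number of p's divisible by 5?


Track (count of p) mod 5: states 0..4, accept at 0
Minimal DFA: 5 states


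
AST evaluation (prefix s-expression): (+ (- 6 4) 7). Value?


Evaluate inner: (- 6 4) = 2
Evaluate root: (+ 2 7) = 9
Result: 9


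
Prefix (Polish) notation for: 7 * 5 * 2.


left-to-right (same/higher precedence on left): tree is (* (* 7 5) 2)
Prefix: * * 7 5 2


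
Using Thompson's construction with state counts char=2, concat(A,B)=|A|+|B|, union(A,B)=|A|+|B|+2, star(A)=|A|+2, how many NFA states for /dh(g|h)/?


Syntax tree has 4 char leaf(s), 1 union(s), 0 star(s)
chars contribute 4×2 = 8; each union adds +2; each star adds +2
Total: 8 + 2 + 0 = 10 states


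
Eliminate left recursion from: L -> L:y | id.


Left-recursive alternatives: L:y; non-recursive: id
Introduce L': L -> idL', L' -> :yL' | ε


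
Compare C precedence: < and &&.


'<' is relational (level 7); '&&' is logical AND (level 2)
Higher level binds tighter
'<' has higher precedence than '&&'


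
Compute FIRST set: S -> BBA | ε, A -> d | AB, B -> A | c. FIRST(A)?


Per alternative of A: FIRST(d) = {d}; FIRST(AB) = {d}
FIRST(A) = {d}


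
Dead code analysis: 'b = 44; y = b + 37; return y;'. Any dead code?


b is read by y's definition; y is returned
No dead code


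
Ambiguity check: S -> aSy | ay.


balanced a^n…y^n: each string has a unique parse
Unambiguous


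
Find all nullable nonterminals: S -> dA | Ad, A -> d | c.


A nonterminal is nullable iff some alternative derives ε (directly, or every symbol in it is nullable)
Nullable: {}


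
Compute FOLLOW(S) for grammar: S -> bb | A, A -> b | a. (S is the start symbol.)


$ ∈ FOLLOW(S). For each A -> αBβ: add FIRST(β)\{ε} to FOLLOW(B); if β nullable, add FOLLOW(A).
FOLLOW(S) = {$}


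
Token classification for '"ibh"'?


Pattern: double-quoted sequence
Type: STRING_LITERAL


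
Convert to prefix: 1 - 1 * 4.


'*' binds tighter: tree is (- 1 (* 1 4))
Prefix: - 1 * 1 4


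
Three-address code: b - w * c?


Break into single-operator statements:
t1 = w * c
t2 = b - t1


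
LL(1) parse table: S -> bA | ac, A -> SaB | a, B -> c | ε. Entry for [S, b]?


For [S, b]: 'b' ∈ FIRST(bA)
Entry: S -> bA


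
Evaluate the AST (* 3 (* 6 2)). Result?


Evaluate inner: (* 6 2) = 12
Evaluate root: (* 3 12) = 36
Result: 36


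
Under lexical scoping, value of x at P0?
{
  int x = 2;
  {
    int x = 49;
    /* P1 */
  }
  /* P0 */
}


x declared in the same block as P0
x = 2


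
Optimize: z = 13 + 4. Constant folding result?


13 + 4 = 17 at compile time
Optimized: z = 17


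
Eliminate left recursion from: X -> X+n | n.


Left-recursive alternatives: X+n; non-recursive: n
Introduce X': X -> nX', X' -> +nX' | ε


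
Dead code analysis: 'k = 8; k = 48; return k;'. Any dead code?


first assignment to k is overwritten before any read
Dead: 'k = 8'


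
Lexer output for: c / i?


Scan left to right, longest-match per lexeme
Tokens: ID(c), OP(/), ID(i)


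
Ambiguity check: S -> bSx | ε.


balanced b^n…x^n: each string has a unique parse
Unambiguous


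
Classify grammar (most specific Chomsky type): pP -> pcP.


LHS has context (more than one symbol) and |LHS| ≤ |RHS|
Classification: Type 1 (Context-Sensitive)


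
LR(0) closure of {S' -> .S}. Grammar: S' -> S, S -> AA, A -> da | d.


Start: S' -> .S
For each item with dot before a nonterminal B, add B -> .γ for every B-production
Closure: [S' -> .S, S -> .AA, A -> .da, A -> .d]


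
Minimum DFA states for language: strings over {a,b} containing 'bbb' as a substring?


KMP-style automaton: 3 progress states + 1 absorbing accept = 4
Minimal DFA: 4 states


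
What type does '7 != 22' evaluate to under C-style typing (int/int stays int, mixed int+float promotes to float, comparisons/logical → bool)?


Operand types: int != int
Rule: comparison yields bool
Result type: bool


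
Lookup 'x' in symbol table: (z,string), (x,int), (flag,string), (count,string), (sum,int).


Lookup 'x' → type int


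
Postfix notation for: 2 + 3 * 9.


* has higher precedence, evaluate 3*9 first
Postfix: 2 3 9 * +


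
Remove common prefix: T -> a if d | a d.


Common prefix: 'a'
Factored: T -> a T', T' -> if d | d


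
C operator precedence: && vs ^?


'^' is bitwise XOR (level 4); '&&' is logical AND (level 2)
Higher level binds tighter
'^' has higher precedence than '&&'


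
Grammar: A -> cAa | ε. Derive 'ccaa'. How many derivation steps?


Derivation: A => cAa => ccAaa => ccaa
Steps: 3


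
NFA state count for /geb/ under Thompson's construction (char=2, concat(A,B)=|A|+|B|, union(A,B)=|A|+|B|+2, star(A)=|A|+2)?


Syntax tree has 3 char leaf(s), 0 union(s), 0 star(s)
chars contribute 3×2 = 6; each union adds +2; each star adds +2
Total: 6 + 0 + 0 = 6 states


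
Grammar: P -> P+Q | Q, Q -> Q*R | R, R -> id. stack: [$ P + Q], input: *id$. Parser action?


'*' can extend Q; shift to build Q -> Q*R
Action: shift


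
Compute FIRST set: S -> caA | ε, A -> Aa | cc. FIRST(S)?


Per alternative of S: FIRST(caA) = {c}; FIRST(ε) = {ε}
FIRST(S) = {c, ε}


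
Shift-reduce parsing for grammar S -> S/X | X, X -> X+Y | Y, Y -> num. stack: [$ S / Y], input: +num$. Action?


'Y' (not preceded by X+) is the handle for X -> Y
Action: reduce (X -> Y)


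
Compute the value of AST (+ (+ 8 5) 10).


Evaluate inner: (+ 8 5) = 13
Evaluate root: (+ 13 10) = 23
Result: 23


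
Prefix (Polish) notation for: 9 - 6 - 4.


left-to-right (same/higher precedence on left): tree is (- (- 9 6) 4)
Prefix: - - 9 6 4


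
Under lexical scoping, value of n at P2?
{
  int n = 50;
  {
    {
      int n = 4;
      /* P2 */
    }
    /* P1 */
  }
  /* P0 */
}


n declared in the same block as P2
n = 4


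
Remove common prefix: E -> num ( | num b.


Common prefix: 'num'
Factored: E -> num E', E' -> ( | b


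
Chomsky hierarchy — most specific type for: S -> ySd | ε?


Single nonterminal LHS, but y^n d^n is not regular
Classification: Type 2 (Context-Free)


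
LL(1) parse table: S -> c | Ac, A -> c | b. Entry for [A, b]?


For [A, b]: 'b' ∈ FIRST(b)
Entry: A -> b


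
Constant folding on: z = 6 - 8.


6 - 8 = -2 at compile time
Optimized: z = -2


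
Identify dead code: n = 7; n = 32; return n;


first assignment to n is overwritten before any read
Dead: 'n = 7'


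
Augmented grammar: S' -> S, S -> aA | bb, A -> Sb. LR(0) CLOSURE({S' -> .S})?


Start: S' -> .S
For each item with dot before a nonterminal B, add B -> .γ for every B-production
Closure: [S' -> .S, S -> .aA, S -> .bb]


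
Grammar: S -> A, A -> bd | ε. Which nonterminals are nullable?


A nonterminal is nullable iff some alternative derives ε (directly, or every symbol in it is nullable)
Nullable: {A, S}


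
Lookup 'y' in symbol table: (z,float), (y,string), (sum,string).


Lookup 'y' → type string


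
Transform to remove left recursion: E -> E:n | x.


Left-recursive alternatives: E:n; non-recursive: x
Introduce E': E -> xE', E' -> :nE' | ε


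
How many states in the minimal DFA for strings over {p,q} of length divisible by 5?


Track length mod 5: states 0..4, accept at 0
Minimal DFA: 5 states


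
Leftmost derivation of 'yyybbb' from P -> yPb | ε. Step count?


Derivation: P => yPb => yyPbb => yyyPbbb => yyybbb
Steps: 4


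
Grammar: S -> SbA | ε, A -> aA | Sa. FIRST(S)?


Per alternative of S: FIRST(SbA) = {b}; FIRST(ε) = {ε}
FIRST(S) = {b, ε}


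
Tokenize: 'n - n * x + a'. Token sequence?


Scan left to right, longest-match per lexeme
Tokens: ID(n), OP(-), ID(n), OP(*), ID(x), OP(+), ID(a)


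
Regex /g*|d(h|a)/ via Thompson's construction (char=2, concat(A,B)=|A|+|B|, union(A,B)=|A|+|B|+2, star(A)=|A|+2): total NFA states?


Syntax tree has 4 char leaf(s), 2 union(s), 1 star(s)
chars contribute 4×2 = 8; each union adds +2; each star adds +2
Total: 8 + 4 + 2 = 14 states


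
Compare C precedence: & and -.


'-' is additive (level 9); '&' is bitwise AND (level 5)
Higher level binds tighter
'-' has higher precedence than '&'


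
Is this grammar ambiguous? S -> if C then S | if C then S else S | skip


dangling else: 'if C then if C then skip else skip' parses two ways
Ambiguous


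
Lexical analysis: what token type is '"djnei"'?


Pattern: double-quoted sequence
Type: STRING_LITERAL


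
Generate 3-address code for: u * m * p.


Break into single-operator statements:
t1 = u * m
t2 = t1 * p


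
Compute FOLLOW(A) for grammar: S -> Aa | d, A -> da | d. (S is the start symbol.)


$ ∈ FOLLOW(S). For each A -> αBβ: add FIRST(β)\{ε} to FOLLOW(B); if β nullable, add FOLLOW(A).
FOLLOW(A) = {a}


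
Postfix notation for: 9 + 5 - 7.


Left to right (same or higher precedence on left)
Postfix: 9 5 + 7 -


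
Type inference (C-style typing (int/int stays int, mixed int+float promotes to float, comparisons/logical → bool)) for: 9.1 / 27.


Operand types: float / int
Rule: mixed int/float promotes to float; int/int stays int
Result type: float


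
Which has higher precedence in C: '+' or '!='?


'+' is additive (level 9); '!=' is equality (level 6)
Higher level binds tighter
'+' has higher precedence than '!='


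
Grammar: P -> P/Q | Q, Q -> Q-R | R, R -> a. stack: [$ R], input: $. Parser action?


'R' (not preceded by Q-) is the handle for Q -> R
Action: reduce (Q -> R)


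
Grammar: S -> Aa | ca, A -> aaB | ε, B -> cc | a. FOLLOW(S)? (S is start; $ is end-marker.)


$ ∈ FOLLOW(S). For each A -> αBβ: add FIRST(β)\{ε} to FOLLOW(B); if β nullable, add FOLLOW(A).
FOLLOW(S) = {$}


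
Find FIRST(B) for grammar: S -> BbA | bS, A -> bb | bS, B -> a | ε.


Per alternative of B: FIRST(a) = {a}; FIRST(ε) = {ε}
FIRST(B) = {a, ε}


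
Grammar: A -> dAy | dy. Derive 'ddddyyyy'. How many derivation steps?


Derivation: A => dAy => ddAyy => dddAyyy => ddddyyyy
Steps: 4


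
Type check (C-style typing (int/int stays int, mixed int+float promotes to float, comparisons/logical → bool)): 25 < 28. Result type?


Operand types: int < int
Rule: comparison yields bool
Result type: bool


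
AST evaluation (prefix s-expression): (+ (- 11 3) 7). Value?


Evaluate inner: (- 11 3) = 8
Evaluate root: (+ 8 7) = 15
Result: 15


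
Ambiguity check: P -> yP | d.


right-linear, alternatives start with distinct terminals 'y' vs 'd': unique leftmost derivation
Unambiguous


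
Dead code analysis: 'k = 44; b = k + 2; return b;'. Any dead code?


k is read by b's definition; b is returned
No dead code


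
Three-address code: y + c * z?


Break into single-operator statements:
t1 = c * z
t2 = y + t1


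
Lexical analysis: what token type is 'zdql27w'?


Pattern: letter/underscore followed by alphanumerics, not a keyword
Type: IDENTIFIER


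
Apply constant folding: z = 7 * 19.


7 * 19 = 133 at compile time
Optimized: z = 133
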